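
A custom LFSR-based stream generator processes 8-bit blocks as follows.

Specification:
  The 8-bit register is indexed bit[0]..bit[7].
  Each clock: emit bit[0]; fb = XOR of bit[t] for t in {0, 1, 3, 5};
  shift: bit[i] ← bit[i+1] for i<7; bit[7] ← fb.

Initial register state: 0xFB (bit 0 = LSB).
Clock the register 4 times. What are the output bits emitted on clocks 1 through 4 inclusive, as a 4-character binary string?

1101

reg_0 = 0xFB
clock 1: out=1, reg = 0x7D
clock 2: out=1, reg = 0xBE
clock 3: out=0, reg = 0xDF
clock 4: out=1, reg = 0xEF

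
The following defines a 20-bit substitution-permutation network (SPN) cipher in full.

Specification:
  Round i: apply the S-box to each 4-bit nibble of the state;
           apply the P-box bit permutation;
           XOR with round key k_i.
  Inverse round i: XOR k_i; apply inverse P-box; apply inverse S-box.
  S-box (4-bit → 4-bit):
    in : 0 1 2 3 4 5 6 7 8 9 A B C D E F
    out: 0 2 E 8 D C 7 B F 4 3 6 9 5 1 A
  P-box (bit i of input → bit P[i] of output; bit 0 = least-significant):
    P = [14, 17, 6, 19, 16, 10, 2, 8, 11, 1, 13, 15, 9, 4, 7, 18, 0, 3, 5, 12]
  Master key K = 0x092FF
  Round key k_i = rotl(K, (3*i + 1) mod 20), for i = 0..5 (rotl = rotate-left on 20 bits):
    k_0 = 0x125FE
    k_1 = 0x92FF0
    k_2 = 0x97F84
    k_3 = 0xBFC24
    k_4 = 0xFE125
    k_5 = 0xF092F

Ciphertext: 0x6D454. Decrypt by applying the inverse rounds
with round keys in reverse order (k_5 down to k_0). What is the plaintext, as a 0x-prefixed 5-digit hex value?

s_0 = ciphertext = 0x6D454
s_1 = InvRound(s_0, k_5) = 0x81774
s_2 = InvRound(s_1, k_4) = 0xC75A6
s_3 = InvRound(s_2, k_3) = 0x057C1
s_4 = InvRound(s_3, k_2) = 0xE0DD5
s_5 = InvRound(s_4, k_1) = 0xDC9D1
s_6 = InvRound(s_5, k_0) = 0x638BC

0x638BC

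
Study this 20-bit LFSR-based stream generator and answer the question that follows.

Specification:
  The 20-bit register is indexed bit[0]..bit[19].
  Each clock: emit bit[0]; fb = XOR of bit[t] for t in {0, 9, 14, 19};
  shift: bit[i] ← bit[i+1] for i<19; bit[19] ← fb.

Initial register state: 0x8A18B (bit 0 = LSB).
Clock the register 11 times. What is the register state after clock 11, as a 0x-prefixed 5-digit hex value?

reg_0 = 0x8A18B
clock 1: out=1, reg = 0x450C5
clock 2: out=1, reg = 0x22862
clock 3: out=0, reg = 0x11431
clock 4: out=1, reg = 0x88A18
clock 5: out=0, reg = 0x4450C
clock 6: out=0, reg = 0xA2286
clock 7: out=0, reg = 0x51143
clock 8: out=1, reg = 0xA88A1
clock 9: out=1, reg = 0x54450
clock 10: out=0, reg = 0xAA228
clock 11: out=0, reg = 0x55114

0x55114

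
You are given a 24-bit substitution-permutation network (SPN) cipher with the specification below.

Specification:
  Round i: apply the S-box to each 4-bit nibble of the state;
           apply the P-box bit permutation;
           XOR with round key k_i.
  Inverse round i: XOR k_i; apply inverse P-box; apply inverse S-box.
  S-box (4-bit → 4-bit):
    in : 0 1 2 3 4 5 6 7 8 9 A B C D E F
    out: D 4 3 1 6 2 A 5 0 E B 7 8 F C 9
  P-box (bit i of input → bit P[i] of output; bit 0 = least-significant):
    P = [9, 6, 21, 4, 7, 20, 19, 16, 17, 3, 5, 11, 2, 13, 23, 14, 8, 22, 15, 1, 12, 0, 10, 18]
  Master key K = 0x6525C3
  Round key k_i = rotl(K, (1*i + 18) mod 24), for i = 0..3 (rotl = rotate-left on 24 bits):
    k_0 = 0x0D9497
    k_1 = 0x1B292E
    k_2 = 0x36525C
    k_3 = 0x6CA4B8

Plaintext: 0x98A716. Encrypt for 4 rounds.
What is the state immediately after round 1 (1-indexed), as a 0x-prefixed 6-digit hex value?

0x03F0E2

s_0 = plaintext = 0x98A716
s_1 = Round(s_0, k_0) = 0x03F0E2
s_2 = Round(s_1, k_1) = 0x14764A
s_3 = Round(s_2, k_2) = 0xEEDC00
s_4 = Round(s_3, k_3) = 0xC14A2E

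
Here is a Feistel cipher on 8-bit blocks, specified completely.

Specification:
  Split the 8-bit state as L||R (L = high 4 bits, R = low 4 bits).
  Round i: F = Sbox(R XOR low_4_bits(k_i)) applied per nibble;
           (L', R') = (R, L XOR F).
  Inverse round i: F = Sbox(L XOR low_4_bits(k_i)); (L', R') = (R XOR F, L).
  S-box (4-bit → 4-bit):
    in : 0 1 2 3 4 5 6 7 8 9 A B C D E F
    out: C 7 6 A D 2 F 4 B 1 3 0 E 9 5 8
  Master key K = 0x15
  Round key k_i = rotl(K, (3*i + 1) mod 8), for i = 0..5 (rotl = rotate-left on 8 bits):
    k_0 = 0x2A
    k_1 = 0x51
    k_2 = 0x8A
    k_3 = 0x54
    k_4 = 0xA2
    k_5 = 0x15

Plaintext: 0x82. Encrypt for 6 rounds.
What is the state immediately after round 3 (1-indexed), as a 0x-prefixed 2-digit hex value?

0x46

s_0 = plaintext = 0x82
s_1 = Round(s_0, k_0) = 0x23
s_2 = Round(s_1, k_1) = 0x34
s_3 = Round(s_2, k_2) = 0x46
s_4 = Round(s_3, k_3) = 0x62
s_5 = Round(s_4, k_4) = 0x2A
s_6 = Round(s_5, k_5) = 0xAA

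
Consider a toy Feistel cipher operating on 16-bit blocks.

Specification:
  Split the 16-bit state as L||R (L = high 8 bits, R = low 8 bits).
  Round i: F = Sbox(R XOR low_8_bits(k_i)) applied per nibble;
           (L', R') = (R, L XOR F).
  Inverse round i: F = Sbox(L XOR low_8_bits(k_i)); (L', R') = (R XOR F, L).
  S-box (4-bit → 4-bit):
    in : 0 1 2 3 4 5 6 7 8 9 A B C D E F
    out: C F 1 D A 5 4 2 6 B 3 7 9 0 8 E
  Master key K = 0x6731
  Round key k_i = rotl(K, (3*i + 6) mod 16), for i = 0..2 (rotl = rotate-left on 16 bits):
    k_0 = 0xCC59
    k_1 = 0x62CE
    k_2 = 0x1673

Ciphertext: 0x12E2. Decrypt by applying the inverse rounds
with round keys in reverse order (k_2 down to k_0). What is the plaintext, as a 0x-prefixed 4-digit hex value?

0x695F

s_0 = ciphertext = 0x12E2
s_1 = InvRound(s_0, k_2) = 0xAD12
s_2 = InvRound(s_1, k_1) = 0x5FAD
s_3 = InvRound(s_2, k_0) = 0x695F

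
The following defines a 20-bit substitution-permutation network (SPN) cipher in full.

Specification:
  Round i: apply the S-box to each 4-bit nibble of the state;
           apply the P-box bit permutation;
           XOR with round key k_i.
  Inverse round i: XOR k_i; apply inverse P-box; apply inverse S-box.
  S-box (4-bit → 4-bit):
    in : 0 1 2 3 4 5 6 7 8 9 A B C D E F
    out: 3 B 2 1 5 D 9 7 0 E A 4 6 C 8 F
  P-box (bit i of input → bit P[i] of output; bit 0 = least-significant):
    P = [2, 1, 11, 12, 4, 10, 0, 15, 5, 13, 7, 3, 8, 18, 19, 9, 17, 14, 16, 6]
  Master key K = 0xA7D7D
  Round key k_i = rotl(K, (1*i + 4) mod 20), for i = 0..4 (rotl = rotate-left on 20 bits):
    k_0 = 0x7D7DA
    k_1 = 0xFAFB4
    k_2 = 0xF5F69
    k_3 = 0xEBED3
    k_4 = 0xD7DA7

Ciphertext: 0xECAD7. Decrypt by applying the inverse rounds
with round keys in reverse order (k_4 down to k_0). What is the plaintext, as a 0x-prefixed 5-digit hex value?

s_0 = ciphertext = 0xECAD7
s_1 = InvRound(s_0, k_4) = 0x5601E
s_2 = InvRound(s_1, k_3) = 0xFDD95
s_3 = InvRound(s_2, k_2) = 0xEE563
s_4 = InvRound(s_3, k_1) = 0x9EB47
s_5 = InvRound(s_4, k_0) = 0x3C975

0x3C975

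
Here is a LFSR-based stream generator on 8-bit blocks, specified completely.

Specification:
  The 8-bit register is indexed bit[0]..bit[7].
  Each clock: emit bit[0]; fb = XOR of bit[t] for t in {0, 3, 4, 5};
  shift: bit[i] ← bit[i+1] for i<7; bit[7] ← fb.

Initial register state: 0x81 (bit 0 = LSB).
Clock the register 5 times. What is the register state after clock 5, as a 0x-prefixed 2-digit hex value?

0x2C

reg_0 = 0x81
clock 1: out=1, reg = 0xC0
clock 2: out=0, reg = 0x60
clock 3: out=0, reg = 0xB0
clock 4: out=0, reg = 0x58
clock 5: out=0, reg = 0x2C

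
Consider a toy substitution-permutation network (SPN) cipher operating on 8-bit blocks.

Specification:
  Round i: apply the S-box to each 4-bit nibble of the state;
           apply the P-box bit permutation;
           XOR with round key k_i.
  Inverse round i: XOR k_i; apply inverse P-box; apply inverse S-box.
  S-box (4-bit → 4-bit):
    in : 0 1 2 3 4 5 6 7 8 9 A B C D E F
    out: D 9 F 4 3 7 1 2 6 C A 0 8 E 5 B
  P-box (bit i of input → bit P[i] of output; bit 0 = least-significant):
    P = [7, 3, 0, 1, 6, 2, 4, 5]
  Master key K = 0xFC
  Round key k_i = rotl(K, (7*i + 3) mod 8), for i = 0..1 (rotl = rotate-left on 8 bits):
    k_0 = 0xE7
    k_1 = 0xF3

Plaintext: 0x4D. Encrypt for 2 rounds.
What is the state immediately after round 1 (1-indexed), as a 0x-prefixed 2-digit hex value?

s_0 = plaintext = 0x4D
s_1 = Round(s_0, k_0) = 0xA8
s_2 = Round(s_1, k_1) = 0xDE

0xA8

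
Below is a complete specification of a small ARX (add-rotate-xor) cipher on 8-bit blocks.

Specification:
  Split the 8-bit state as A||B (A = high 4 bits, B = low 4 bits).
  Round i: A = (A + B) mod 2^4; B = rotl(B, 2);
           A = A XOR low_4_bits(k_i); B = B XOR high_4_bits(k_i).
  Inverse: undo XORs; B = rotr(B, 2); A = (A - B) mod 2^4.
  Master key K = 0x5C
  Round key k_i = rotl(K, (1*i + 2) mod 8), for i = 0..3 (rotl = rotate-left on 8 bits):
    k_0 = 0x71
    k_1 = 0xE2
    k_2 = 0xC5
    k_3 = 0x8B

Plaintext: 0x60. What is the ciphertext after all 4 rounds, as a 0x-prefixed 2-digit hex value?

0x18

s_0 = plaintext = 0x60
s_1 = Round(s_0, k_0) = 0x77
s_2 = Round(s_1, k_1) = 0xC3
s_3 = Round(s_2, k_2) = 0xA0
s_4 = Round(s_3, k_3) = 0x18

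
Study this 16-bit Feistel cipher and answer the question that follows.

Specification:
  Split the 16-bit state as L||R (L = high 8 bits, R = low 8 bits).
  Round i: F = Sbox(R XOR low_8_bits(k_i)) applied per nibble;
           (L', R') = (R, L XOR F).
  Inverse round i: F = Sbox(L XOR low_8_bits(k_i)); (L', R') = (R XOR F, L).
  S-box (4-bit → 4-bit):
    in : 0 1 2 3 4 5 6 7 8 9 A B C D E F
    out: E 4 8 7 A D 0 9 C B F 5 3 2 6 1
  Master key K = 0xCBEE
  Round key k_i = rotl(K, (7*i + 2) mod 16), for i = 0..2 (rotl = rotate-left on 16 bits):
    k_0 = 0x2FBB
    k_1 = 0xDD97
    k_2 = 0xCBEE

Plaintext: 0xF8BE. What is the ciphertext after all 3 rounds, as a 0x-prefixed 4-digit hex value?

0x76A9

s_0 = plaintext = 0xF8BE
s_1 = Round(s_0, k_0) = 0xBE15
s_2 = Round(s_1, k_1) = 0x1576
s_3 = Round(s_2, k_2) = 0x76A9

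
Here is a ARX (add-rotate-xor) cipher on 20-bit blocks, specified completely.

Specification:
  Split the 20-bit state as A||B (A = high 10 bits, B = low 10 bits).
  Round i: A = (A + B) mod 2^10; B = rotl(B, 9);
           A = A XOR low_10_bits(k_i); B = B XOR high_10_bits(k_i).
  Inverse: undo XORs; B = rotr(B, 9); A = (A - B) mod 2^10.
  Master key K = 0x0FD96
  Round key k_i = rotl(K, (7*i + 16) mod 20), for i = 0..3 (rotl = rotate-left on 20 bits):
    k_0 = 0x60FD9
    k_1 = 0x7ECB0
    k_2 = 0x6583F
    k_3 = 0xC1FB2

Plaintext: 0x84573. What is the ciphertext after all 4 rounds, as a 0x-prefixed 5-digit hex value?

s_0 = plaintext = 0x84573
s_1 = Round(s_0, k_0) = 0x1773A
s_2 = Round(s_1, k_1) = 0xC9C66
s_3 = Round(s_2, k_2) = 0xEC9A5
s_4 = Round(s_3, k_3) = 0xB95D5

0xB95D5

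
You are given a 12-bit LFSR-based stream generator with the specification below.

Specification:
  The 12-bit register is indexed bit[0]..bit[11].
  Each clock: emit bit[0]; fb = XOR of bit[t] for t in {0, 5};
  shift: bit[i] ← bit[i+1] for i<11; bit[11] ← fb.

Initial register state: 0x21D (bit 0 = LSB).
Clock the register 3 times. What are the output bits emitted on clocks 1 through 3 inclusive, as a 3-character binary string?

101

reg_0 = 0x21D
clock 1: out=1, reg = 0x90E
clock 2: out=0, reg = 0x487
clock 3: out=1, reg = 0xA43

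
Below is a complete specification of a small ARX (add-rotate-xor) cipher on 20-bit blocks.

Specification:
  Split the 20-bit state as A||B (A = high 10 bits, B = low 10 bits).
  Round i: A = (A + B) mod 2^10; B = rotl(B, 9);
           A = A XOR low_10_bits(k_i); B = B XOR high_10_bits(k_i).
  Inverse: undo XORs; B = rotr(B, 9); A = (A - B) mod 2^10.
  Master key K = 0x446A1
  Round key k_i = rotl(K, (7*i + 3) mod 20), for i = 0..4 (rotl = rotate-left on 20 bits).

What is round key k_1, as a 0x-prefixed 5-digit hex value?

K = 0x446A1
k_0 = rotl(K, (7*0+3) mod 20) = rotl(K, 3) = 0x2350A
k_1 = rotl(K, (7*1+3) mod 20) = rotl(K, 10) = 0xA8511

0xA8511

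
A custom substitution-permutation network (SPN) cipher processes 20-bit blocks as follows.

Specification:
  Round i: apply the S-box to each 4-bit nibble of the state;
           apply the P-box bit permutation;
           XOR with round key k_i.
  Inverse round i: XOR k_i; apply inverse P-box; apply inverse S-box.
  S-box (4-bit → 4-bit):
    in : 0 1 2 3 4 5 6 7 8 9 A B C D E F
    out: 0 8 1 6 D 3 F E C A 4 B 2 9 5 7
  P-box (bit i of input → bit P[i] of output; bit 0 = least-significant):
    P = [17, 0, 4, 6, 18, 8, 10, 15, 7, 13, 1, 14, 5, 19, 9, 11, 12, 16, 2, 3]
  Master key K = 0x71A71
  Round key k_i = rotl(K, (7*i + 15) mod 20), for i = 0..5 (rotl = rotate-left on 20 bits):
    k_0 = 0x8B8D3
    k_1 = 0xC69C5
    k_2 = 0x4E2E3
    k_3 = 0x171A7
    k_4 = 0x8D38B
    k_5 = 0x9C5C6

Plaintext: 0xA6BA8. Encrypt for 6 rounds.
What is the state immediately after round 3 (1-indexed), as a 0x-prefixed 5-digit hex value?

s_0 = plaintext = 0xA6BA8
s_1 = Round(s_0, k_0) = 0x0D627
s_2 = Round(s_1, k_1) = 0x80136
s_3 = Round(s_2, k_2) = 0x6A7BE
s_4 = Round(s_3, k_3) = 0x682B9
s_5 = Round(s_4, k_4) = 0xD4846
s_6 = Round(s_5, k_5) = 0xF1BBD

0x6A7BE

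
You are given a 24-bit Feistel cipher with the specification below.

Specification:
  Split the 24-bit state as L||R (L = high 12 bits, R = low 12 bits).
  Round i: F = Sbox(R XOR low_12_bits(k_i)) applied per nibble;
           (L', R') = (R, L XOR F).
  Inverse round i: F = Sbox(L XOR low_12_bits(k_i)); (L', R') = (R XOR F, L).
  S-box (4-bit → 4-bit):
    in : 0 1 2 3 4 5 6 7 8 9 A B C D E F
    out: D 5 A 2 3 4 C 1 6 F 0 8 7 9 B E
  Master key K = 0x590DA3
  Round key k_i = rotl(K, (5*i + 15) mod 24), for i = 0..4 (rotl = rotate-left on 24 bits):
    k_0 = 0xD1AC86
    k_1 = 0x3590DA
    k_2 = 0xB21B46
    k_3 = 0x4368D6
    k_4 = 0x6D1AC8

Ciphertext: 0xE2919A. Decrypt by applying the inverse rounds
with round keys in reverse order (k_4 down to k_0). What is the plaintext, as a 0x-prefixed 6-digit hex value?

s_0 = ciphertext = 0xE2919A
s_1 = InvRound(s_0, k_4) = 0x22FE29
s_2 = InvRound(s_1, k_3) = 0xEC622F
s_3 = InvRound(s_2, k_2) = 0x642EC6
s_4 = InvRound(s_3, k_1) = 0x230642
s_5 = InvRound(s_4, k_0) = 0xDCE230

0xDCE230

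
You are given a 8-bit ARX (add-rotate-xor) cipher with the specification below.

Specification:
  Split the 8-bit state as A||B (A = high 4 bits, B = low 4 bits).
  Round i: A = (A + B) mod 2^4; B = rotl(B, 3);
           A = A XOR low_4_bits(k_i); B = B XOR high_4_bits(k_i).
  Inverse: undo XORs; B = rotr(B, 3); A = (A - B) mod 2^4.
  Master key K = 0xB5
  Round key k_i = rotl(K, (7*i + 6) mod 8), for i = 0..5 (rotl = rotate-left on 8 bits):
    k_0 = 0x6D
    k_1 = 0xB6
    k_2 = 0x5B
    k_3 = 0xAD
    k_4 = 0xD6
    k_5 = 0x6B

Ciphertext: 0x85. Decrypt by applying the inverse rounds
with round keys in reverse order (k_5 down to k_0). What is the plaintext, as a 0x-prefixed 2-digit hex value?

0xA5

s_0 = ciphertext = 0x85
s_1 = InvRound(s_0, k_5) = 0xD6
s_2 = InvRound(s_1, k_4) = 0x47
s_3 = InvRound(s_2, k_3) = 0xEB
s_4 = InvRound(s_3, k_2) = 0x8D
s_5 = InvRound(s_4, k_1) = 0x2C
s_6 = InvRound(s_5, k_0) = 0xA5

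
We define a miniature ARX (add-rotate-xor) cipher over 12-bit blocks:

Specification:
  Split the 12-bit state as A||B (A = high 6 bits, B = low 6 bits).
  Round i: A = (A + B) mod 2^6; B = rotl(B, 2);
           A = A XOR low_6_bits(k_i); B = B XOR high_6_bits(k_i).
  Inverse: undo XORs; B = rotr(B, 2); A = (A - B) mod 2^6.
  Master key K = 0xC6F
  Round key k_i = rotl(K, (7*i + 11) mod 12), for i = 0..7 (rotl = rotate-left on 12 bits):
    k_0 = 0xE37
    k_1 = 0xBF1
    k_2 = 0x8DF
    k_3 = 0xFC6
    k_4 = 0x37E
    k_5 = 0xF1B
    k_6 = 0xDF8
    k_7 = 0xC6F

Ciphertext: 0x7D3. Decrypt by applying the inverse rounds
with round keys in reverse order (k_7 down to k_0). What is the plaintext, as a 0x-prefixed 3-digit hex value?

0xE93

s_0 = ciphertext = 0x7D3
s_1 = InvRound(s_0, k_7) = 0x228
s_2 = InvRound(s_1, k_6) = 0xE77
s_3 = InvRound(s_2, k_5) = 0xC32
s_4 = InvRound(s_3, k_4) = 0x3FF
s_5 = InvRound(s_4, k_3) = 0x240
s_6 = InvRound(s_5, k_2) = 0x7B8
s_7 = InvRound(s_6, k_1) = 0xEB5
s_8 = InvRound(s_7, k_0) = 0xE93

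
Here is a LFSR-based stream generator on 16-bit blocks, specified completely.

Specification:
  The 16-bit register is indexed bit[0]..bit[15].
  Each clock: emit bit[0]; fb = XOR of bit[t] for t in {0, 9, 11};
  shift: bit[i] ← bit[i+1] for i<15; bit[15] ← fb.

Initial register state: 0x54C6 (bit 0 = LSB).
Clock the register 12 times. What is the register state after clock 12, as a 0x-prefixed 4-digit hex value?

reg_0 = 0x54C6
clock 1: out=0, reg = 0x2A63
clock 2: out=1, reg = 0x9531
clock 3: out=1, reg = 0xCA98
clock 4: out=0, reg = 0x654C
clock 5: out=0, reg = 0x32A6
clock 6: out=0, reg = 0x9953
clock 7: out=1, reg = 0x4CA9
clock 8: out=1, reg = 0x2654
clock 9: out=0, reg = 0x932A
clock 10: out=0, reg = 0xC995
clock 11: out=1, reg = 0x64CA
clock 12: out=0, reg = 0x3265

0x3265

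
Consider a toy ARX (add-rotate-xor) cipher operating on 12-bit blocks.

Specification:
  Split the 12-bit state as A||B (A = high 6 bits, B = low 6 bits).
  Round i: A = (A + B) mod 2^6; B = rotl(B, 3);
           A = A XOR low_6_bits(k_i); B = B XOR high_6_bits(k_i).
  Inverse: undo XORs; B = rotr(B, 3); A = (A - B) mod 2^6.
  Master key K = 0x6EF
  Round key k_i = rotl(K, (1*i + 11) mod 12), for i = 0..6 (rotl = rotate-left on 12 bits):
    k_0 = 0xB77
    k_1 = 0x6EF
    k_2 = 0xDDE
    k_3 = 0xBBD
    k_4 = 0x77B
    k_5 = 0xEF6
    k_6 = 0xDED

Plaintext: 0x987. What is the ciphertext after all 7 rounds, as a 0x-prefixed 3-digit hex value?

0xD39

s_0 = plaintext = 0x987
s_1 = Round(s_0, k_0) = 0x695
s_2 = Round(s_1, k_1) = 0x031
s_3 = Round(s_2, k_2) = 0xBF9
s_4 = Round(s_3, k_3) = 0x561
s_5 = Round(s_4, k_4) = 0x351
s_6 = Round(s_5, k_5) = 0xA31
s_7 = Round(s_6, k_6) = 0xD39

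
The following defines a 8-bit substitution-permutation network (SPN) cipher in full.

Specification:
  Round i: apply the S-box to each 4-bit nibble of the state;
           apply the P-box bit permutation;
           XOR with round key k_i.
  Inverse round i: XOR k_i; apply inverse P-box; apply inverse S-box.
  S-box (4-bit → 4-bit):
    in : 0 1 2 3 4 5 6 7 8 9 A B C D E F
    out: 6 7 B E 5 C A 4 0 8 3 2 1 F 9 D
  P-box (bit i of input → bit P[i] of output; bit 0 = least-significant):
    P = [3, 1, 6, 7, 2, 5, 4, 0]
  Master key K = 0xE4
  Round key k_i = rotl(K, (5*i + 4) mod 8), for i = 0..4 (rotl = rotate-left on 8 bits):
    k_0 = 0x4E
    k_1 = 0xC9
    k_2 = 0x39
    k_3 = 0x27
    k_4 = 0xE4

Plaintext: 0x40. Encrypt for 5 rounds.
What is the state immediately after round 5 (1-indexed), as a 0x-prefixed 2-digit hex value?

0x82

s_0 = plaintext = 0x40
s_1 = Round(s_0, k_0) = 0x18
s_2 = Round(s_1, k_1) = 0xFD
s_3 = Round(s_2, k_2) = 0xE6
s_4 = Round(s_3, k_3) = 0xA0
s_5 = Round(s_4, k_4) = 0x82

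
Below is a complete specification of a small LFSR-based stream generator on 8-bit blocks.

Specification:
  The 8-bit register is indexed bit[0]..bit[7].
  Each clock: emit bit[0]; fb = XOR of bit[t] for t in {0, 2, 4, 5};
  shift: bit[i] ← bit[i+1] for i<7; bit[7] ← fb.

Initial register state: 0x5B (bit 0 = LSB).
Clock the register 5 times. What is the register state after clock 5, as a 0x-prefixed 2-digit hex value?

reg_0 = 0x5B
clock 1: out=1, reg = 0x2D
clock 2: out=1, reg = 0x96
clock 3: out=0, reg = 0x4B
clock 4: out=1, reg = 0xA5
clock 5: out=1, reg = 0xD2

0xD2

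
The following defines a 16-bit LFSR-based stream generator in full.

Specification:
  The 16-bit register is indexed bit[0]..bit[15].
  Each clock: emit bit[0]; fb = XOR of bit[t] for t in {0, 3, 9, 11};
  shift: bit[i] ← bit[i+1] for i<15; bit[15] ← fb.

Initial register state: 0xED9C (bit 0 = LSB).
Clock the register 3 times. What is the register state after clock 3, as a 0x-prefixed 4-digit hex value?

reg_0 = 0xED9C
clock 1: out=0, reg = 0x76CE
clock 2: out=0, reg = 0x3B67
clock 3: out=1, reg = 0x9DB3

0x9DB3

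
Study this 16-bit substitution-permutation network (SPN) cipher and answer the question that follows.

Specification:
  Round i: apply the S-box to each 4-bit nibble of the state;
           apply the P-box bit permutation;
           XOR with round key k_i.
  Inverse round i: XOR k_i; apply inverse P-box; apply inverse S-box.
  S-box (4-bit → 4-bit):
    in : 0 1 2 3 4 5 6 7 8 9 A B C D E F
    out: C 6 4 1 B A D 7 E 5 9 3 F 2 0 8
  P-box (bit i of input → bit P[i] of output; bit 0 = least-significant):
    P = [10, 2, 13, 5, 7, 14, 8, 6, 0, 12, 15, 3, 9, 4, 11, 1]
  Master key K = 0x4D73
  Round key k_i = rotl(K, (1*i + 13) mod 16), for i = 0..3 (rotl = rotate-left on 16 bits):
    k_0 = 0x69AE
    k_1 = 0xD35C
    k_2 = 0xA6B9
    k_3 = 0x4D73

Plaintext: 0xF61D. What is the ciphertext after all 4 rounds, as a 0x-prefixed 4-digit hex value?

0x51E7

s_0 = plaintext = 0xF61D
s_1 = Round(s_0, k_0) = 0xA8A1
s_2 = Round(s_1, k_1) = 0x6192
s_3 = Round(s_2, k_2) = 0x1D3B
s_4 = Round(s_3, k_3) = 0x51E7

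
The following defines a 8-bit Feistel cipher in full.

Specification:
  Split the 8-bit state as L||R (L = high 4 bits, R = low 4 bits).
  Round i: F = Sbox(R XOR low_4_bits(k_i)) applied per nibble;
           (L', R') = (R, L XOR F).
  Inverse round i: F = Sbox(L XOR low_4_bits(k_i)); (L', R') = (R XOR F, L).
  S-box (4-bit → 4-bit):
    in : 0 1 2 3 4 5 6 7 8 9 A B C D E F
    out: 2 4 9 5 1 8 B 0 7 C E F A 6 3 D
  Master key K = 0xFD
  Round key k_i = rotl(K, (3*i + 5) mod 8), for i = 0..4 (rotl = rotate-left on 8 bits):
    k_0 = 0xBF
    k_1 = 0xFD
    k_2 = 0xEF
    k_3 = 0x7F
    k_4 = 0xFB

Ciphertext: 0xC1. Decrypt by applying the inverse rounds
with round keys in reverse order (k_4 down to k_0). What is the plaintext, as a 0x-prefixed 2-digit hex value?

s_0 = ciphertext = 0xC1
s_1 = InvRound(s_0, k_4) = 0x1C
s_2 = InvRound(s_1, k_3) = 0xF1
s_3 = InvRound(s_2, k_2) = 0x3F
s_4 = InvRound(s_3, k_1) = 0xC3
s_5 = InvRound(s_4, k_0) = 0x6C

0x6C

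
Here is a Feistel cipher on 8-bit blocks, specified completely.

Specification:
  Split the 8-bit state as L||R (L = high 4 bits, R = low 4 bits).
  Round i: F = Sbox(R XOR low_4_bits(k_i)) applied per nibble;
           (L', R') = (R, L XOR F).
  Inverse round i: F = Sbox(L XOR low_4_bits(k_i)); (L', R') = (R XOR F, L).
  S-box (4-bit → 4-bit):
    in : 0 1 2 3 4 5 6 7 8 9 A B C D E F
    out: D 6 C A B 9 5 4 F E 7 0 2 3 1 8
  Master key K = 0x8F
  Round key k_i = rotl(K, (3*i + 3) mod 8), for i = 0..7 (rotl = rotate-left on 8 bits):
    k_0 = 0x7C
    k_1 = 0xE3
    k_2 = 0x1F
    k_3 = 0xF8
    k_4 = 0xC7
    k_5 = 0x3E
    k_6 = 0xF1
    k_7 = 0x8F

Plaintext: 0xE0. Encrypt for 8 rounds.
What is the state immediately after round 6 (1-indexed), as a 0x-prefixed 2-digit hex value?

0x42

s_0 = plaintext = 0xE0
s_1 = Round(s_0, k_0) = 0x0C
s_2 = Round(s_1, k_1) = 0xC8
s_3 = Round(s_2, k_2) = 0x88
s_4 = Round(s_3, k_3) = 0x85
s_5 = Round(s_4, k_4) = 0x54
s_6 = Round(s_5, k_5) = 0x42
s_7 = Round(s_6, k_6) = 0x2E
s_8 = Round(s_7, k_7) = 0xE4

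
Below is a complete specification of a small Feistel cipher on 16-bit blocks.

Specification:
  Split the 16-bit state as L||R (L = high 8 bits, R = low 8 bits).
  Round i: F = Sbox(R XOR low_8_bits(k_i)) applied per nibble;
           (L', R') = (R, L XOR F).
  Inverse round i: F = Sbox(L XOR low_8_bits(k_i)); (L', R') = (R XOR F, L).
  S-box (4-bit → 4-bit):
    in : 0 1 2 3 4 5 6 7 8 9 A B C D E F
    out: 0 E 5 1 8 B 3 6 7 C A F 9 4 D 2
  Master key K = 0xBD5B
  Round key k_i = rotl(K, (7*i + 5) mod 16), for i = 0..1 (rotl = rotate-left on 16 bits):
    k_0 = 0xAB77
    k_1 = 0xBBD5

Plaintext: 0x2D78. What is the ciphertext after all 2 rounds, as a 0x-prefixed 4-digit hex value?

s_0 = plaintext = 0x2D78
s_1 = Round(s_0, k_0) = 0x782F
s_2 = Round(s_1, k_1) = 0x2F52

0x2F52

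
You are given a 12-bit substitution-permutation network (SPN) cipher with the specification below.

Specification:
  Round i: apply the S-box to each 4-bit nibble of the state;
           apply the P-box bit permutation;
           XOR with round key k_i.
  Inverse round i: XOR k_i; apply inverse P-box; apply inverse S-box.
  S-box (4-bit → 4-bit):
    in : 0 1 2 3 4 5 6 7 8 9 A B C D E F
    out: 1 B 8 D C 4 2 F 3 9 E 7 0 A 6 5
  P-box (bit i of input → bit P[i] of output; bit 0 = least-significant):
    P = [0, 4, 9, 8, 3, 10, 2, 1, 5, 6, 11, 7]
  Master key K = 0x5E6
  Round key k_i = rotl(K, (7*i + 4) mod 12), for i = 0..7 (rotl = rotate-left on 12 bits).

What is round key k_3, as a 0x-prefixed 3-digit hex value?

0xBCC

K = 0x5E6
k_0 = rotl(K, (7*0+4) mod 12) = rotl(K, 4) = 0xE65
k_1 = rotl(K, (7*1+4) mod 12) = rotl(K, 11) = 0x2F3
k_2 = rotl(K, (7*2+4) mod 12) = rotl(K, 6) = 0x997
k_3 = rotl(K, (7*3+4) mod 12) = rotl(K, 1) = 0xBCC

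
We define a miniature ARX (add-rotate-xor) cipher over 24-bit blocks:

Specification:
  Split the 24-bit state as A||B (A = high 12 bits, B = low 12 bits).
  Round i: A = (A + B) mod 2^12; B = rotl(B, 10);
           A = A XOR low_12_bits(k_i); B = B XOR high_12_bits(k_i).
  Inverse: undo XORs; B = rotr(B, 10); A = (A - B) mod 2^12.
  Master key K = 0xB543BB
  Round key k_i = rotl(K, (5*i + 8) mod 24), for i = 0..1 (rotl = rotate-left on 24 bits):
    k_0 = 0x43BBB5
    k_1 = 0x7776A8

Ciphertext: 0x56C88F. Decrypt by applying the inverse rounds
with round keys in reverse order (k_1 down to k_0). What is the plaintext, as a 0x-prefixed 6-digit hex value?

0x8F2F62

s_0 = ciphertext = 0x56C88F
s_1 = InvRound(s_0, k_1) = 0x3E1FE3
s_2 = InvRound(s_1, k_0) = 0x8F2F62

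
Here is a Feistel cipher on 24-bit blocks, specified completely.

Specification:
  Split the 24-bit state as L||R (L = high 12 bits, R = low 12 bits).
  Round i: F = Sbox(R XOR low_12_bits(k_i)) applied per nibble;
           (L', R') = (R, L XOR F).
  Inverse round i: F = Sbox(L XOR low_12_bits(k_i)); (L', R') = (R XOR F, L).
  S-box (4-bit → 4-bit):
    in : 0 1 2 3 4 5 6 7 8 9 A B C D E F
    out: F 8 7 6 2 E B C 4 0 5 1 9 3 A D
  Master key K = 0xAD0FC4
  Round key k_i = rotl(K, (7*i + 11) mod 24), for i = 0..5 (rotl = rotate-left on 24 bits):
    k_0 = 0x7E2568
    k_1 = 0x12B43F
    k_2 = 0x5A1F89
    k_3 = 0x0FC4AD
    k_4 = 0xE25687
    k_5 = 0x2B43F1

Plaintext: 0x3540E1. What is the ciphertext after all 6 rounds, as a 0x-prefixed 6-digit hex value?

0x258AA0

s_0 = plaintext = 0x3540E1
s_1 = Round(s_0, k_0) = 0x0E1D14
s_2 = Round(s_1, k_1) = 0xD14090
s_3 = Round(s_2, k_2) = 0x090094
s_4 = Round(s_3, k_3) = 0x0942F0
s_5 = Round(s_4, k_4) = 0x2F0258
s_6 = Round(s_5, k_5) = 0x258AA0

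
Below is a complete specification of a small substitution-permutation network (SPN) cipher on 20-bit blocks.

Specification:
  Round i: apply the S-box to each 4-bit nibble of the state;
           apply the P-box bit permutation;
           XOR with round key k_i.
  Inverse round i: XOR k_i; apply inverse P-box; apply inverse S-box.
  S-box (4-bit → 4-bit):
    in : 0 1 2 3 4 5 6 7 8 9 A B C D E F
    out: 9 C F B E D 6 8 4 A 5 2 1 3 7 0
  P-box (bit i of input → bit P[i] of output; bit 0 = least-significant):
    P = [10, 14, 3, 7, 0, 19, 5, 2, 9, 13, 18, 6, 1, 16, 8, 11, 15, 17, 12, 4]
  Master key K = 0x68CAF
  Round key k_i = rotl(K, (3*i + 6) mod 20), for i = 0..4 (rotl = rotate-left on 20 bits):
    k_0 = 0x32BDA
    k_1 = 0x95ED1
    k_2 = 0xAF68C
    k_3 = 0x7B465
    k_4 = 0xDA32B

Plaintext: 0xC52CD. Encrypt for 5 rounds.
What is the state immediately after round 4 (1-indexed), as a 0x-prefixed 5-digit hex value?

0x6FF41

s_0 = plaintext = 0xC52CD
s_1 = Round(s_0, k_0) = 0x7C499
s_2 = Round(s_1, k_1) = 0x53E07
s_3 = Round(s_2, k_2) = 0xF4C1B
s_4 = Round(s_3, k_3) = 0x6FF41
s_5 = Round(s_4, k_4) = 0x7B387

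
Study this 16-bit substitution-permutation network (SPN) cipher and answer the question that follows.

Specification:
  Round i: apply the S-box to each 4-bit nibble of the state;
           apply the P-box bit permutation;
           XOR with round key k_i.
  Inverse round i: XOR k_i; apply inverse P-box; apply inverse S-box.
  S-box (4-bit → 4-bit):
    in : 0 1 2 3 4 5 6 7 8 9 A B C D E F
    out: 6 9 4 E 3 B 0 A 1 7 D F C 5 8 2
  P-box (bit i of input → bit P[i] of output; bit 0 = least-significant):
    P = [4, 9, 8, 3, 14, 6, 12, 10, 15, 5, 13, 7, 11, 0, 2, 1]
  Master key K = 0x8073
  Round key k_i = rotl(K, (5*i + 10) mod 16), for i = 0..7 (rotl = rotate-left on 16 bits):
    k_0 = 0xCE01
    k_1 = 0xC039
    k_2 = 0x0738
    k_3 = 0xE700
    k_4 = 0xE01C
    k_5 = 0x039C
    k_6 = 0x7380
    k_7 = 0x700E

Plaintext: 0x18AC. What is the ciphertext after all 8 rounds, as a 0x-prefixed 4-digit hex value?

0x5DB9

s_0 = plaintext = 0x18AC
s_1 = Round(s_0, k_0) = 0x130B
s_2 = Round(s_1, k_1) = 0xFBC3
s_3 = Round(s_2, k_2) = 0xB091
s_4 = Round(s_3, k_3) = 0x9F7F
s_5 = Round(s_4, k_4) = 0xEE79
s_6 = Round(s_5, k_5) = 0x044E
s_7 = Round(s_6, k_6) = 0xB3ED
s_8 = Round(s_7, k_7) = 0x5DB9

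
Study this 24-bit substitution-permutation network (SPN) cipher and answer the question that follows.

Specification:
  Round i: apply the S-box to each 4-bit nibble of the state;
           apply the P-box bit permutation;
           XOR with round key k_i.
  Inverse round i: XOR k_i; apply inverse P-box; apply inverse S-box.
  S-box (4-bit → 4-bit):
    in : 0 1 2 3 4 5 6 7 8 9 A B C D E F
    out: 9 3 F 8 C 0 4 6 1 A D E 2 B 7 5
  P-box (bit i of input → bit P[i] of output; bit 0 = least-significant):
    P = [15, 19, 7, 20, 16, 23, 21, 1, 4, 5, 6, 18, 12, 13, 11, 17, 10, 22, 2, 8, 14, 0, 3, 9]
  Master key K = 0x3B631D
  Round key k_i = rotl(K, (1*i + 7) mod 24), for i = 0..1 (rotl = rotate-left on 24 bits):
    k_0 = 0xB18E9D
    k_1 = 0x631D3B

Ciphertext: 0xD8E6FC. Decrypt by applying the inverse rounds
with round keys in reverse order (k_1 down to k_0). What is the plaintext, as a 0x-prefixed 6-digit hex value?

0x777DAF

s_0 = ciphertext = 0xD8E6FC
s_1 = InvRound(s_0, k_1) = 0xD42622
s_2 = InvRound(s_1, k_0) = 0x777DAF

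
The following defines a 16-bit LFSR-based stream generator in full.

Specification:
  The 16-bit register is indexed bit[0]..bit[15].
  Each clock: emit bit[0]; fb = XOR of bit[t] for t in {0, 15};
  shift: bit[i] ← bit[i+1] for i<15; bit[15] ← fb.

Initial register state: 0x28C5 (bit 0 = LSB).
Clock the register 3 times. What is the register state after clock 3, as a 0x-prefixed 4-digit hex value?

reg_0 = 0x28C5
clock 1: out=1, reg = 0x9462
clock 2: out=0, reg = 0xCA31
clock 3: out=1, reg = 0x6518

0x6518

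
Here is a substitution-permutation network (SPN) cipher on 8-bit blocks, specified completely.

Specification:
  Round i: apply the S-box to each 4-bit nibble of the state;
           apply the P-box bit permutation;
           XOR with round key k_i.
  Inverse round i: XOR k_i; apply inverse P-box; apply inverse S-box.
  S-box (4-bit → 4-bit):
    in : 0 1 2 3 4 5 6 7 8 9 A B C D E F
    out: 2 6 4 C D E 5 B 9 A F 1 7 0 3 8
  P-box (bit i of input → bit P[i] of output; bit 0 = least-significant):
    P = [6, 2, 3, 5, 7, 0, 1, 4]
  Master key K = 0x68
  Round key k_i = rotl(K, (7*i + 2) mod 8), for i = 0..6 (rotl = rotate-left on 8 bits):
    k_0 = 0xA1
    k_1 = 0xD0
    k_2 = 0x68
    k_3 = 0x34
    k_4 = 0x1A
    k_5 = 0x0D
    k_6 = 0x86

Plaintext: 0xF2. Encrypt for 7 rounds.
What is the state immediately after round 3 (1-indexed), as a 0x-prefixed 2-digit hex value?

0x91

s_0 = plaintext = 0xF2
s_1 = Round(s_0, k_0) = 0xB9
s_2 = Round(s_1, k_1) = 0x74
s_3 = Round(s_2, k_2) = 0x91
s_4 = Round(s_3, k_3) = 0x29
s_5 = Round(s_4, k_4) = 0x3C
s_6 = Round(s_5, k_5) = 0x53
s_7 = Round(s_6, k_6) = 0xBD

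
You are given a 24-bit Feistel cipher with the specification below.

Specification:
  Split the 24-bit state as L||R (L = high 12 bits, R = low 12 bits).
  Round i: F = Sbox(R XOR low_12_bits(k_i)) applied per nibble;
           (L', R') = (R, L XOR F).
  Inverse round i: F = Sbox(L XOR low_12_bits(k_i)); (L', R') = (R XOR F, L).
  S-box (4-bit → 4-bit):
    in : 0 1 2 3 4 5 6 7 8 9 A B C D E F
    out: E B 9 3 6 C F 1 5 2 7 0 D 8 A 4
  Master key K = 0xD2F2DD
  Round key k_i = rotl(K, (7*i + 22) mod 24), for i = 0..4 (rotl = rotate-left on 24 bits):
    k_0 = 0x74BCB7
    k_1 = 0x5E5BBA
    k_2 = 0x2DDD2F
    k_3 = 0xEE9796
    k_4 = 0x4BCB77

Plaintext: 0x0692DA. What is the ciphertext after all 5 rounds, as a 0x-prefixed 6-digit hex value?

s_0 = plaintext = 0x0692DA
s_1 = Round(s_0, k_0) = 0x2DAA91
s_2 = Round(s_1, k_1) = 0xA9194A
s_3 = Round(s_2, k_2) = 0x94AC6D
s_4 = Round(s_3, k_3) = 0xC6D90A
s_5 = Round(s_4, k_4) = 0x90A575

0x90A575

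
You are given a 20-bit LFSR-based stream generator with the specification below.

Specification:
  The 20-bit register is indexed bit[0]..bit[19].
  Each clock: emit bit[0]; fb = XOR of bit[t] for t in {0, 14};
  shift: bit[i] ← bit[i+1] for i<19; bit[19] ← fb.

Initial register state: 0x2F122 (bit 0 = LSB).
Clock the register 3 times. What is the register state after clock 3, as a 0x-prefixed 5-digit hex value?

reg_0 = 0x2F122
clock 1: out=0, reg = 0x97891
clock 2: out=1, reg = 0x4BC48
clock 3: out=0, reg = 0x25E24

0x25E24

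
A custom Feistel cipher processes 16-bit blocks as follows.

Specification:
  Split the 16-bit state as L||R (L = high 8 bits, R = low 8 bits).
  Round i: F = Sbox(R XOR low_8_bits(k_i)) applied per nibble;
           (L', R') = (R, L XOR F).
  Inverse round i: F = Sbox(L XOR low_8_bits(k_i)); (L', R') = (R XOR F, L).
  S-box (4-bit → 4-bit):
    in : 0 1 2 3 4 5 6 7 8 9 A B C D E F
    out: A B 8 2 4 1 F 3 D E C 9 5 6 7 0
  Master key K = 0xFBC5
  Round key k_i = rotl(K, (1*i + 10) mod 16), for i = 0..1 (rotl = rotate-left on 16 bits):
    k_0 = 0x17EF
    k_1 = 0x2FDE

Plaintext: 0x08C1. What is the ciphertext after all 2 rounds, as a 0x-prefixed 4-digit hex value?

0x8FDA

s_0 = plaintext = 0x08C1
s_1 = Round(s_0, k_0) = 0xC18F
s_2 = Round(s_1, k_1) = 0x8FDA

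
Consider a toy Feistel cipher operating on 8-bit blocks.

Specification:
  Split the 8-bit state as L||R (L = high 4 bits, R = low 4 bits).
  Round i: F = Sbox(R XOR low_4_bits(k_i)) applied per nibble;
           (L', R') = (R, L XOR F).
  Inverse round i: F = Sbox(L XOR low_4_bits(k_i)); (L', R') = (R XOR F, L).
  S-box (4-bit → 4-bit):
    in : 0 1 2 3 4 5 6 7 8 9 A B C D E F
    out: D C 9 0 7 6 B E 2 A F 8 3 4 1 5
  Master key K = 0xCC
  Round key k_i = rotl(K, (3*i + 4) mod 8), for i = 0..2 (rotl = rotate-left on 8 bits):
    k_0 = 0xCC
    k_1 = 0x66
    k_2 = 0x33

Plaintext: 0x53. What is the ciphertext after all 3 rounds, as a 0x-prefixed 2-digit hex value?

0x88

s_0 = plaintext = 0x53
s_1 = Round(s_0, k_0) = 0x30
s_2 = Round(s_1, k_1) = 0x08
s_3 = Round(s_2, k_2) = 0x88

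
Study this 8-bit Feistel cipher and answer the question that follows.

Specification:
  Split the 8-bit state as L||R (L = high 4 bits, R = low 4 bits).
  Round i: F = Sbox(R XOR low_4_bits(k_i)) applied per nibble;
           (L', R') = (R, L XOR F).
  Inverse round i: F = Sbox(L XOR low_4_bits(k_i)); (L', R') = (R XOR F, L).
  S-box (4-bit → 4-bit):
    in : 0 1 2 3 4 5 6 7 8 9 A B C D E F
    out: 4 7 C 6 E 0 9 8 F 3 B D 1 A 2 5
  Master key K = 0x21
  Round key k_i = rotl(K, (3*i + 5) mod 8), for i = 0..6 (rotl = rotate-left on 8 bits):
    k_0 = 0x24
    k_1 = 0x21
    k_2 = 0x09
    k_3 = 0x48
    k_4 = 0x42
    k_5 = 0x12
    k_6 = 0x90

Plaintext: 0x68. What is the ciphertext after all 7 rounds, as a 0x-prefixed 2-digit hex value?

0x93

s_0 = plaintext = 0x68
s_1 = Round(s_0, k_0) = 0x87
s_2 = Round(s_1, k_1) = 0x71
s_3 = Round(s_2, k_2) = 0x18
s_4 = Round(s_3, k_3) = 0x85
s_5 = Round(s_4, k_4) = 0x50
s_6 = Round(s_5, k_5) = 0x09
s_7 = Round(s_6, k_6) = 0x93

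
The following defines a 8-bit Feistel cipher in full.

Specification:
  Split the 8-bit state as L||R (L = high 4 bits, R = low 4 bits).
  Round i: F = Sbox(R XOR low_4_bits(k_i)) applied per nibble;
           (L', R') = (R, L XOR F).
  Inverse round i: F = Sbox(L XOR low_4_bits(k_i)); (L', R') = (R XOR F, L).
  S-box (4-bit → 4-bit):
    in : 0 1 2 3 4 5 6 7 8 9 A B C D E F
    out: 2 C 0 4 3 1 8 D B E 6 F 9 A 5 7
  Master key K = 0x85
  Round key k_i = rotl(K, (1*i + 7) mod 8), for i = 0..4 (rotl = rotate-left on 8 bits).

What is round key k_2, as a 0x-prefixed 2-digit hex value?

K = 0x85
k_0 = rotl(K, (1*0+7) mod 8) = rotl(K, 7) = 0xC2
k_1 = rotl(K, (1*1+7) mod 8) = rotl(K, 0) = 0x85
k_2 = rotl(K, (1*2+7) mod 8) = rotl(K, 1) = 0x0B

0x0B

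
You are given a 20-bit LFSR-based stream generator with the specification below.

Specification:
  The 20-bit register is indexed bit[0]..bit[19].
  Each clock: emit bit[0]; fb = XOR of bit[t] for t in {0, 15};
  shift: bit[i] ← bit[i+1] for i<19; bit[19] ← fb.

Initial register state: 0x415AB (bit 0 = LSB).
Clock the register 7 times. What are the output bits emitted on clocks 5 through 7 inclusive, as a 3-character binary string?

010

reg_0 = 0x415AB
clock 1: out=1, reg = 0xA0AD5
clock 2: out=1, reg = 0xD056A
clock 3: out=0, reg = 0x682B5
clock 4: out=1, reg = 0x3415A
clock 5: out=0, reg = 0x1A0AD
clock 6: out=1, reg = 0x0D056
clock 7: out=0, reg = 0x8682B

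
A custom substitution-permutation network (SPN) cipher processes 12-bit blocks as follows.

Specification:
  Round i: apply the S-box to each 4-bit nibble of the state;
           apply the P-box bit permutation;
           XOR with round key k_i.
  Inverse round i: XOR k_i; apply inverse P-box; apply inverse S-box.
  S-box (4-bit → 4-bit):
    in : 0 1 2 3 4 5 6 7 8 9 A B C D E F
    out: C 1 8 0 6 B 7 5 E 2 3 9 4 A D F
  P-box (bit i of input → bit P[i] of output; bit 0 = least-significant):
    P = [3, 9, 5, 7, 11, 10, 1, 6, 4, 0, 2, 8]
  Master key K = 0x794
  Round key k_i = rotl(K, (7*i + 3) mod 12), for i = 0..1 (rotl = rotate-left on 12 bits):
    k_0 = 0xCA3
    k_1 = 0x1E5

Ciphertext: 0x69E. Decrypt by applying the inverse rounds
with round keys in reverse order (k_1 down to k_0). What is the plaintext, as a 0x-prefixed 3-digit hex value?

0x81C

s_0 = ciphertext = 0x69E
s_1 = InvRound(s_0, k_1) = 0x586
s_2 = InvRound(s_1, k_0) = 0x81C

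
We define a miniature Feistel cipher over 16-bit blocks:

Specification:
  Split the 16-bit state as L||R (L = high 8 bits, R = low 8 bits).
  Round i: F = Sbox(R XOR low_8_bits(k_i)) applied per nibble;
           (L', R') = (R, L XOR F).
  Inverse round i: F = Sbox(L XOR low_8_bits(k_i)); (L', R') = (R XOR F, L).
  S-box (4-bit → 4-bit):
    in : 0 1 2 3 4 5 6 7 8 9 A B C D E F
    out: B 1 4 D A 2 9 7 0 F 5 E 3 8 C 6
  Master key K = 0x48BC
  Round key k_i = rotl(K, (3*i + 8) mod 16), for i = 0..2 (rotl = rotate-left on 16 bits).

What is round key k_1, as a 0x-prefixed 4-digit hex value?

K = 0x48BC
k_0 = rotl(K, (3*0+8) mod 16) = rotl(K, 8) = 0xBC48
k_1 = rotl(K, (3*1+8) mod 16) = rotl(K, 11) = 0xE245

0xE245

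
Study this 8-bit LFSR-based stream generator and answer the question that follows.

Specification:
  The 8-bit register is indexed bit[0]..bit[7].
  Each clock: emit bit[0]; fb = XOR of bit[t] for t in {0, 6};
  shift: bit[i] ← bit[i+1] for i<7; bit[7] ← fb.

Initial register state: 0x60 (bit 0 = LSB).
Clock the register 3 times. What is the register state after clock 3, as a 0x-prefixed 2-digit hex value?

0xAC

reg_0 = 0x60
clock 1: out=0, reg = 0xB0
clock 2: out=0, reg = 0x58
clock 3: out=0, reg = 0xAC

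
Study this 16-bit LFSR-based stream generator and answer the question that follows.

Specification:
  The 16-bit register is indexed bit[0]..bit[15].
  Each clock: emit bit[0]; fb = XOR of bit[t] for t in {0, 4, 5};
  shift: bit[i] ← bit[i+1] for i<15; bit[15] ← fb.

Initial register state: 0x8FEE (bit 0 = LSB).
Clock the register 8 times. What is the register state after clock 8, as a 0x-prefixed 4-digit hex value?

reg_0 = 0x8FEE
clock 1: out=0, reg = 0xC7F7
clock 2: out=1, reg = 0xE3FB
clock 3: out=1, reg = 0xF1FD
clock 4: out=1, reg = 0xF8FE
clock 5: out=0, reg = 0x7C7F
clock 6: out=1, reg = 0xBE3F
clock 7: out=1, reg = 0xDF1F
clock 8: out=1, reg = 0x6F8F

0x6F8F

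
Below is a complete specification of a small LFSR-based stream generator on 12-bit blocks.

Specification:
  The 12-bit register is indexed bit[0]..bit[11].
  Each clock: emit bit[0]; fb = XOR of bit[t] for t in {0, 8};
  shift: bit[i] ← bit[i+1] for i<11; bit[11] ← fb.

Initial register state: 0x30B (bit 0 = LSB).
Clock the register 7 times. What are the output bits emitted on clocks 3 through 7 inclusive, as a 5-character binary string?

01000

reg_0 = 0x30B
clock 1: out=1, reg = 0x185
clock 2: out=1, reg = 0x0C2
clock 3: out=0, reg = 0x061
clock 4: out=1, reg = 0x830
clock 5: out=0, reg = 0x418
clock 6: out=0, reg = 0x20C
clock 7: out=0, reg = 0x106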